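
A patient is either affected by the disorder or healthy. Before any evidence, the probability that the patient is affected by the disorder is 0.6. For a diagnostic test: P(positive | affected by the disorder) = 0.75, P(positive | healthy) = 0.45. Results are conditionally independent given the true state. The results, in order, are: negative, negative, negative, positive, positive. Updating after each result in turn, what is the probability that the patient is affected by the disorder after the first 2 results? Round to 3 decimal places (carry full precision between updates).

0.237

Each posterior becomes the prior for the next update.
After 'negative': P(affected) = 0.25·0.6000 / (0.25·0.6000 + 0.55·0.4000) ≈ 0.4054
After 'negative': P(affected) = 0.25·0.4054 / (0.25·0.4054 + 0.55·0.5946) ≈ 0.2366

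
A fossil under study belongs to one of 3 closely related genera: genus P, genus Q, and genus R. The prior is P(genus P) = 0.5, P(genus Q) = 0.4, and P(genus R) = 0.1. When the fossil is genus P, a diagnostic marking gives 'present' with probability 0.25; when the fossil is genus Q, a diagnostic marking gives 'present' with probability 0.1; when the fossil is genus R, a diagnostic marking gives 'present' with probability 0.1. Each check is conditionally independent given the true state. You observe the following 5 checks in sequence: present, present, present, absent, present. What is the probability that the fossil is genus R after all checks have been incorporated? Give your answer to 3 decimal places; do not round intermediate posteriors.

0.006

Apply Bayes' rule sequentially, carrying P(genus R) forward.
After 'present': normaliser = 0.25·0.5000 + 0.1·0.4000 + 0.1·0.1000; P(genus P) ≈ 0.7143, P(genus Q) ≈ 0.2286, P(genus R) ≈ 0.0571
After 'present': normaliser = 0.25·0.7143 + 0.1·0.2286 + 0.1·0.0571; P(genus P) ≈ 0.8621, P(genus Q) ≈ 0.1103, P(genus R) ≈ 0.0276
After 'present': normaliser = 0.25·0.8621 + 0.1·0.1103 + 0.1·0.0276; P(genus P) ≈ 0.9398, P(genus Q) ≈ 0.0481, P(genus R) ≈ 0.0120
After 'absent': normaliser = 0.75·0.9398 + 0.9·0.0481 + 0.9·0.0120; P(genus P) ≈ 0.9287, P(genus Q) ≈ 0.0571, P(genus R) ≈ 0.0143
After 'present': normaliser = 0.25·0.9287 + 0.1·0.0571 + 0.1·0.0143; P(genus P) ≈ 0.9702, P(genus Q) ≈ 0.0238, P(genus R) ≈ 0.0060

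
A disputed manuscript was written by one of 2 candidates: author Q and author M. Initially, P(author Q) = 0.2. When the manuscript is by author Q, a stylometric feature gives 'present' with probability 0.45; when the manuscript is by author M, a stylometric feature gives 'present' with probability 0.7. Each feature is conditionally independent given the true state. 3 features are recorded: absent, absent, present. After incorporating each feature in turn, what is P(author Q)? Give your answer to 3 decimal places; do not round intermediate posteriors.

0.351

After 'absent': P(author Q) = 0.55·0.2000 / (0.55·0.2000 + 0.3·0.8000) ≈ 0.3143
After 'absent': P(author Q) = 0.55·0.3143 / (0.55·0.3143 + 0.3·0.6857) ≈ 0.4566
After 'present': P(author Q) = 0.45·0.4566 / (0.45·0.4566 + 0.7·0.5434) ≈ 0.3507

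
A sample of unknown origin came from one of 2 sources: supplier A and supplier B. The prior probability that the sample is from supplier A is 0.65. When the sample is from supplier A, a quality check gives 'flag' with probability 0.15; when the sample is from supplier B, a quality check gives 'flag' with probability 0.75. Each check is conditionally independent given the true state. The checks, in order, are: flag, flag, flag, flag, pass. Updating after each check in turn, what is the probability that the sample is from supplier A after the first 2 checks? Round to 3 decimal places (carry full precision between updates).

After 'flag': P(supplier A) = 0.15·0.6500 / (0.15·0.6500 + 0.75·0.3500) ≈ 0.2708
After 'flag': P(supplier A) = 0.15·0.2708 / (0.15·0.2708 + 0.75·0.7292) ≈ 0.0691

0.069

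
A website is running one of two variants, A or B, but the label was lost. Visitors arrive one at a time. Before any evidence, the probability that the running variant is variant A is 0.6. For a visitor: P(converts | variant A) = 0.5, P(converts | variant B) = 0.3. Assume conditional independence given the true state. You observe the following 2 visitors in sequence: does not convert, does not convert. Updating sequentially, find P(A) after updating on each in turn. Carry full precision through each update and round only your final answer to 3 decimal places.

0.434

Each posterior becomes the prior for the next update.
After 'does not convert': P(A) = 0.5·0.6000 / (0.5·0.6000 + 0.7·0.4000) ≈ 0.5172
After 'does not convert': P(A) = 0.5·0.5172 / (0.5·0.5172 + 0.7·0.4828) ≈ 0.4335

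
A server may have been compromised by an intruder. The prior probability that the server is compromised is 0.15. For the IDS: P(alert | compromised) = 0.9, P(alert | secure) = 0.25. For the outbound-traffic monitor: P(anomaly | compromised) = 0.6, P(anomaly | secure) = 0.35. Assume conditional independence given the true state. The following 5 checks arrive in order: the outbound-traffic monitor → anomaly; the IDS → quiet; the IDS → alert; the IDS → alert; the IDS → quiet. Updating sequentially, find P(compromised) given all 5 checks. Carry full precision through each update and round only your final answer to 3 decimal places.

After the outbound-traffic monitor='anomaly': P(compromised) = 0.6·0.1500 / (0.6·0.1500 + 0.35·0.8500) ≈ 0.2323
After the IDS='quiet': P(compromised) = 0.1·0.2323 / (0.1·0.2323 + 0.75·0.7677) ≈ 0.0388
After the IDS='alert': P(compromised) = 0.9·0.0388 / (0.9·0.0388 + 0.25·0.9612) ≈ 0.1268
After the IDS='alert': P(compromised) = 0.9·0.1268 / (0.9·0.1268 + 0.25·0.8732) ≈ 0.3433
After the IDS='quiet': P(compromised) = 0.1·0.3433 / (0.1·0.3433 + 0.75·0.6567) ≈ 0.0652

0.065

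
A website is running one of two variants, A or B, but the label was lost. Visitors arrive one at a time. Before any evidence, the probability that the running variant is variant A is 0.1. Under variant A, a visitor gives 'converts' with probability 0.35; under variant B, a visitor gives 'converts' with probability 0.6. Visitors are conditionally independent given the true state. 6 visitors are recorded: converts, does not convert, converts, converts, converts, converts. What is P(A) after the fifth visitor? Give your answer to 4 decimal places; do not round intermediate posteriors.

0.0205

After 'converts': P(A) = 0.35·0.1000 / (0.35·0.1000 + 0.6·0.9000) ≈ 0.0609
After 'does not convert': P(A) = 0.65·0.0609 / (0.65·0.0609 + 0.4·0.9391) ≈ 0.0953
After 'converts': P(A) = 0.35·0.0953 / (0.35·0.0953 + 0.6·0.9047) ≈ 0.0579
After 'converts': P(A) = 0.35·0.0579 / (0.35·0.0579 + 0.6·0.9421) ≈ 0.0346
After 'converts': P(A) = 0.35·0.0346 / (0.35·0.0346 + 0.6·0.9654) ≈ 0.0205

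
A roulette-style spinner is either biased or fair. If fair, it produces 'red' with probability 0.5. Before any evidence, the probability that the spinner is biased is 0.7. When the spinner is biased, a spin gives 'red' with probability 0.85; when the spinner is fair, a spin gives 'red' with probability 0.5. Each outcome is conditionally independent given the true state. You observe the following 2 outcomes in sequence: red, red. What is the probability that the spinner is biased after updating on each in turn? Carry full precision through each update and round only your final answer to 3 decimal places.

After 'red': P(biased) = 0.85·0.7000 / (0.85·0.7000 + 0.5·0.3000) ≈ 0.7987
After 'red': P(biased) = 0.85·0.7987 / (0.85·0.7987 + 0.5·0.2013) ≈ 0.8709

0.871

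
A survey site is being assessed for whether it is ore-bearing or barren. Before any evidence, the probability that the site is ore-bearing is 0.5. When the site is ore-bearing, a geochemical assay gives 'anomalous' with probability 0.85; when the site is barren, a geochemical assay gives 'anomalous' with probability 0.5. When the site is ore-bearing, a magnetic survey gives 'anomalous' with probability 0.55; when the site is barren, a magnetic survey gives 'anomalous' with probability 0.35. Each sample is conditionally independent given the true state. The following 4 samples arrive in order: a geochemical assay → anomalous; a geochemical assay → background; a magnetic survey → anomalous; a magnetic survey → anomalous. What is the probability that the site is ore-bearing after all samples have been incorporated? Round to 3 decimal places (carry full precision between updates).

0.557

After a geochemical assay='anomalous': P(ore) = 0.85·0.5000 / (0.85·0.5000 + 0.5·0.5000) ≈ 0.6296
After a geochemical assay='background': P(ore) = 0.15·0.6296 / (0.15·0.6296 + 0.5·0.3704) ≈ 0.3377
After a magnetic survey='anomalous': P(ore) = 0.55·0.3377 / (0.55·0.3377 + 0.35·0.6623) ≈ 0.4449
After a magnetic survey='anomalous': P(ore) = 0.55·0.4449 / (0.55·0.4449 + 0.35·0.5551) ≈ 0.5574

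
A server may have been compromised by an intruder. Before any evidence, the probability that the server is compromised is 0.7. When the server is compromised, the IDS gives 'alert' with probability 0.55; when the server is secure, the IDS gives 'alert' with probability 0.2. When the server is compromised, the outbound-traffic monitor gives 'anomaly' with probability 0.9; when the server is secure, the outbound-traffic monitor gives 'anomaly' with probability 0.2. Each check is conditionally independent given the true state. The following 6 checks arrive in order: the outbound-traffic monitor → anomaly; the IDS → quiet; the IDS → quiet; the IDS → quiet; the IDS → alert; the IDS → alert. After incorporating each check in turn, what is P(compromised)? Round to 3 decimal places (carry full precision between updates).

0.934

After the outbound-traffic monitor='anomaly': P(compromised) = 0.9·0.7000 / (0.9·0.7000 + 0.2·0.3000) ≈ 0.9130
After the IDS='quiet': P(compromised) = 0.45·0.9130 / (0.45·0.9130 + 0.8·0.0870) ≈ 0.8552
After the IDS='quiet': P(compromised) = 0.45·0.8552 / (0.45·0.8552 + 0.8·0.1448) ≈ 0.7686
After the IDS='quiet': P(compromised) = 0.45·0.7686 / (0.45·0.7686 + 0.8·0.2314) ≈ 0.6514
After the IDS='alert': P(compromised) = 0.55·0.6514 / (0.55·0.6514 + 0.2·0.3486) ≈ 0.8371
After the IDS='alert': P(compromised) = 0.55·0.8371 / (0.55·0.8371 + 0.2·0.1629) ≈ 0.9339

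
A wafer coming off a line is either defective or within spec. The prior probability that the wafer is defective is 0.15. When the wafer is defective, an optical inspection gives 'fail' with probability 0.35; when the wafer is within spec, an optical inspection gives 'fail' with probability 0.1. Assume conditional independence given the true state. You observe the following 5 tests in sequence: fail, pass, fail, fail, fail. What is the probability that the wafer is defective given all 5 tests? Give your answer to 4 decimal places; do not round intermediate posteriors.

0.9503

After 'fail': P(defective) = 0.35·0.1500 / (0.35·0.1500 + 0.1·0.8500) ≈ 0.3818
After 'pass': P(defective) = 0.65·0.3818 / (0.65·0.3818 + 0.9·0.6182) ≈ 0.3085
After 'fail': P(defective) = 0.35·0.3085 / (0.35·0.3085 + 0.1·0.6915) ≈ 0.6096
After 'fail': P(defective) = 0.35·0.6096 / (0.35·0.6096 + 0.1·0.3904) ≈ 0.8453
After 'fail': P(defective) = 0.35·0.8453 / (0.35·0.8453 + 0.1·0.1547) ≈ 0.9503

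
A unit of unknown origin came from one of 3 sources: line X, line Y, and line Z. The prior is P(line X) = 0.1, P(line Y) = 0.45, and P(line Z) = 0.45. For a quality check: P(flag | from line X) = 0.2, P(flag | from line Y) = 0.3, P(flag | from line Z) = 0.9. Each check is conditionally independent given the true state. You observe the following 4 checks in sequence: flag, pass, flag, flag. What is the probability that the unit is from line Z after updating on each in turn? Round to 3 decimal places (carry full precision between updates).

After 'flag': normaliser = 0.2·0.1000 + 0.3·0.4500 + 0.9·0.4500; P(line X) ≈ 0.0357, P(line Y) ≈ 0.2411, P(line Z) ≈ 0.7232
After 'pass': normaliser = 0.8·0.0357 + 0.7·0.2411 + 0.1·0.7232; P(line X) ≈ 0.1060, P(line Y) ≈ 0.6258, P(line Z) ≈ 0.2682
After 'flag': normaliser = 0.2·0.1060 + 0.3·0.6258 + 0.9·0.2682; P(line X) ≈ 0.0471, P(line Y) ≈ 0.4169, P(line Z) ≈ 0.5360
After 'flag': normaliser = 0.2·0.0471 + 0.3·0.4169 + 0.9·0.5360; P(line X) ≈ 0.0153, P(line Y) ≈ 0.2027, P(line Z) ≈ 0.7820

0.782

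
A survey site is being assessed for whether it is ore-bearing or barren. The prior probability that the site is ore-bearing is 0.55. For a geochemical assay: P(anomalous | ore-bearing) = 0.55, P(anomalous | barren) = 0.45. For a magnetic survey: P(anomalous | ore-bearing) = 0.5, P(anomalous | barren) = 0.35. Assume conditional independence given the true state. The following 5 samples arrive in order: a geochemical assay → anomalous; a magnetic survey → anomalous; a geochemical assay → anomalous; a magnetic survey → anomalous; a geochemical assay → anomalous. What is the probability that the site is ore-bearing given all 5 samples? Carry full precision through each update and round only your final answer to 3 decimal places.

After a geochemical assay='anomalous': P(ore) = 0.55·0.5500 / (0.55·0.5500 + 0.45·0.4500) ≈ 0.5990
After a magnetic survey='anomalous': P(ore) = 0.5·0.5990 / (0.5·0.5990 + 0.35·0.4010) ≈ 0.6809
After a geochemical assay='anomalous': P(ore) = 0.55·0.6809 / (0.55·0.6809 + 0.45·0.3191) ≈ 0.7229
After a magnetic survey='anomalous': P(ore) = 0.5·0.7229 / (0.5·0.7229 + 0.35·0.2771) ≈ 0.7884
After a geochemical assay='anomalous': P(ore) = 0.55·0.7884 / (0.55·0.7884 + 0.45·0.2116) ≈ 0.8200

0.820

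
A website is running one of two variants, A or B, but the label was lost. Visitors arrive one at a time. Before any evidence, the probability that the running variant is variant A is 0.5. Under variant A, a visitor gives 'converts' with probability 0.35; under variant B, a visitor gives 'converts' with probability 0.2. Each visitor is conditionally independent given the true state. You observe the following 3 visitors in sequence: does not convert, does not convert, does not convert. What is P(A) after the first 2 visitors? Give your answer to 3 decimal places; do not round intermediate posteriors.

0.398

Apply Bayes' rule sequentially, carrying P(A) forward.
After 'does not convert': P(A) = 0.65·0.5000 / (0.65·0.5000 + 0.8·0.5000) ≈ 0.4483
After 'does not convert': P(A) = 0.65·0.4483 / (0.65·0.4483 + 0.8·0.5517) ≈ 0.3976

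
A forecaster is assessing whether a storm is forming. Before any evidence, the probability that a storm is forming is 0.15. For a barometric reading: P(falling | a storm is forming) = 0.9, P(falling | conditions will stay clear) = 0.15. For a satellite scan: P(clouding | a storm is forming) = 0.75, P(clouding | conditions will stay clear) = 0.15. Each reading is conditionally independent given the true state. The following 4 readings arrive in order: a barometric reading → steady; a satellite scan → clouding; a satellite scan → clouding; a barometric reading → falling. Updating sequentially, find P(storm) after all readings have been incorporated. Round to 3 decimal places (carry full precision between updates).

0.757

After a barometric reading='steady': P(storm) = 0.1·0.1500 / (0.1·0.1500 + 0.85·0.8500) ≈ 0.0203
After a satellite scan='clouding': P(storm) = 0.75·0.0203 / (0.75·0.0203 + 0.15·0.9797) ≈ 0.0940
After a satellite scan='clouding': P(storm) = 0.75·0.0940 / (0.75·0.0940 + 0.15·0.9060) ≈ 0.3417
After a barometric reading='falling': P(storm) = 0.9·0.3417 / (0.9·0.3417 + 0.15·0.6583) ≈ 0.7569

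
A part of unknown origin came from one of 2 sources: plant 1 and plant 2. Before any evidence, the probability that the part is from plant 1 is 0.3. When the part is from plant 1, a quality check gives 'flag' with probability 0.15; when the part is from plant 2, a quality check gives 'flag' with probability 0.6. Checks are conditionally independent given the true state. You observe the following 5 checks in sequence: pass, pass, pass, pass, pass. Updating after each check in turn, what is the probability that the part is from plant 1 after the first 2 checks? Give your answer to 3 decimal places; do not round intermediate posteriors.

0.659

After 'pass': P(plant 1) = 0.85·0.3000 / (0.85·0.3000 + 0.4·0.7000) ≈ 0.4766
After 'pass': P(plant 1) = 0.85·0.4766 / (0.85·0.4766 + 0.4·0.5234) ≈ 0.6593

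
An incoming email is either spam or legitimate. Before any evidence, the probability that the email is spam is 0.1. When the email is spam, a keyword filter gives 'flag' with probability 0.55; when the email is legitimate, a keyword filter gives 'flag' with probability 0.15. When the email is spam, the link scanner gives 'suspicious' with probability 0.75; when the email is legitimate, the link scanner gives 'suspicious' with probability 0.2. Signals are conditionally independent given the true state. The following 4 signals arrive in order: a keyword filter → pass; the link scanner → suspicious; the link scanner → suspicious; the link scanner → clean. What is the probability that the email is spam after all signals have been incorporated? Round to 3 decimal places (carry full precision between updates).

Each posterior becomes the prior for the next update.
After a keyword filter='pass': P(spam) = 0.45·0.1000 / (0.45·0.1000 + 0.85·0.9000) ≈ 0.0556
After the link scanner='suspicious': P(spam) = 0.75·0.0556 / (0.75·0.0556 + 0.2·0.9444) ≈ 0.1807
After the link scanner='suspicious': P(spam) = 0.75·0.1807 / (0.75·0.1807 + 0.2·0.8193) ≈ 0.4527
After the link scanner='clean': P(spam) = 0.25·0.4527 / (0.25·0.4527 + 0.8·0.5473) ≈ 0.2054

0.205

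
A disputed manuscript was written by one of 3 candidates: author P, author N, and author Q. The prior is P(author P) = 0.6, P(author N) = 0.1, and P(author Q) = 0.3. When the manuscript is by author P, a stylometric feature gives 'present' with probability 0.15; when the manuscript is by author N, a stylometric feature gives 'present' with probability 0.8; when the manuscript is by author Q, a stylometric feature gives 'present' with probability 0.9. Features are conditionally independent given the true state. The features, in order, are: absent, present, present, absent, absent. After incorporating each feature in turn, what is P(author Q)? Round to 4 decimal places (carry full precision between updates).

After 'absent': normaliser = 0.85·0.6000 + 0.2·0.1000 + 0.1·0.3000; P(author P) ≈ 0.9107, P(author N) ≈ 0.0357, P(author Q) ≈ 0.0536
After 'present': normaliser = 0.15·0.9107 + 0.8·0.0357 + 0.9·0.0536; P(author P) ≈ 0.6402, P(author N) ≈ 0.1339, P(author Q) ≈ 0.2259
After 'present': normaliser = 0.15·0.6402 + 0.8·0.1339 + 0.9·0.2259; P(author P) ≈ 0.2362, P(author N) ≈ 0.2635, P(author Q) ≈ 0.5003
After 'absent': normaliser = 0.85·0.2362 + 0.2·0.2635 + 0.1·0.5003; P(author P) ≈ 0.6616, P(author N) ≈ 0.1736, P(author Q) ≈ 0.1648
After 'absent': normaliser = 0.85·0.6616 + 0.2·0.1736 + 0.1·0.1648; P(author P) ≈ 0.9165, P(author N) ≈ 0.0566, P(author Q) ≈ 0.0269

0.0269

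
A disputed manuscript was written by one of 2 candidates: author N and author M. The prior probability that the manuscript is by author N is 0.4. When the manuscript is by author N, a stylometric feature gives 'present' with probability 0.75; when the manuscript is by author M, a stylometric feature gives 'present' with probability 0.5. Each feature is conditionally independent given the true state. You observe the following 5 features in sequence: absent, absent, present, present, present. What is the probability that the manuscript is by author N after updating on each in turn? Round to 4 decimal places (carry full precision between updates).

After 'absent': P(author N) = 0.25·0.4000 / (0.25·0.4000 + 0.5·0.6000) ≈ 0.2500
After 'absent': P(author N) = 0.25·0.2500 / (0.25·0.2500 + 0.5·0.7500) ≈ 0.1429
After 'present': P(author N) = 0.75·0.1429 / (0.75·0.1429 + 0.5·0.8571) ≈ 0.2000
After 'present': P(author N) = 0.75·0.2000 / (0.75·0.2000 + 0.5·0.8000) ≈ 0.2727
After 'present': P(author N) = 0.75·0.2727 / (0.75·0.2727 + 0.5·0.7273) ≈ 0.3600

0.3600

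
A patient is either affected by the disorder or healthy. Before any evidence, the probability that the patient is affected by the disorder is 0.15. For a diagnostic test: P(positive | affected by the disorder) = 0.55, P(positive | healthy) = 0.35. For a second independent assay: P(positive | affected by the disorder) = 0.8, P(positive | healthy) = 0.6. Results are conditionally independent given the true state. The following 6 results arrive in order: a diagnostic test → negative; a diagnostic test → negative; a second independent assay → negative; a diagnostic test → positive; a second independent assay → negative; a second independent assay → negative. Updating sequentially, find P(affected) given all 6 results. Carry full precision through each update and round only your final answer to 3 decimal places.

0.016

After a diagnostic test='negative': P(affected) = 0.45·0.1500 / (0.45·0.1500 + 0.65·0.8500) ≈ 0.1089
After a diagnostic test='negative': P(affected) = 0.45·0.1089 / (0.45·0.1089 + 0.65·0.8911) ≈ 0.0780
After a second independent assay='negative': P(affected) = 0.2·0.0780 / (0.2·0.0780 + 0.4·0.9220) ≈ 0.0406
After a diagnostic test='positive': P(affected) = 0.55·0.0406 / (0.55·0.0406 + 0.35·0.9594) ≈ 0.0623
After a second independent assay='negative': P(affected) = 0.2·0.0623 / (0.2·0.0623 + 0.4·0.9377) ≈ 0.0322
After a second independent assay='negative': P(affected) = 0.2·0.0322 / (0.2·0.0322 + 0.4·0.9678) ≈ 0.0163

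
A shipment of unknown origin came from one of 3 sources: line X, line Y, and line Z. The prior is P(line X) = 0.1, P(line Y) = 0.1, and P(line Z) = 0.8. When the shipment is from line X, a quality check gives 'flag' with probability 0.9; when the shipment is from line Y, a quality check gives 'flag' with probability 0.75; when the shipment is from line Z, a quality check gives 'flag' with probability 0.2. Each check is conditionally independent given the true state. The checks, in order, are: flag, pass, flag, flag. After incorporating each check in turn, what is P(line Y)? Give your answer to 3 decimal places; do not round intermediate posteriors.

Apply Bayes' rule sequentially, carrying P(line Y) forward.
After 'flag': normaliser = 0.9·0.1000 + 0.75·0.1000 + 0.2·0.8000; P(line X) ≈ 0.2769, P(line Y) ≈ 0.2308, P(line Z) ≈ 0.4923
After 'pass': normaliser = 0.1·0.2769 + 0.25·0.2308 + 0.8·0.4923; P(line X) ≈ 0.0578, P(line Y) ≈ 0.1204, P(line Z) ≈ 0.8218
After 'flag': normaliser = 0.9·0.0578 + 0.75·0.1204 + 0.2·0.8218; P(line X) ≈ 0.1696, P(line Y) ≈ 0.2944, P(line Z) ≈ 0.5360
After 'flag': normaliser = 0.9·0.1696 + 0.75·0.2944 + 0.2·0.5360; P(line X) ≈ 0.3176, P(line Y) ≈ 0.4594, P(line Z) ≈ 0.2230

0.459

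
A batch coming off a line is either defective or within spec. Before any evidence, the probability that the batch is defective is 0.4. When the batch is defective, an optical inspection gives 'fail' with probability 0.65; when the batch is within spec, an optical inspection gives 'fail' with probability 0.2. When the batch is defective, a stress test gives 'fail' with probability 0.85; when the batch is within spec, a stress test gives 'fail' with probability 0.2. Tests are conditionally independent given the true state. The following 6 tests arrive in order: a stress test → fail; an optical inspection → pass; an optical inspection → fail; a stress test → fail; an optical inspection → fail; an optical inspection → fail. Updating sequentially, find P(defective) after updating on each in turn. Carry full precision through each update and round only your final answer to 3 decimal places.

After a stress test='fail': P(defective) = 0.85·0.4000 / (0.85·0.4000 + 0.2·0.6000) ≈ 0.7391
After an optical inspection='pass': P(defective) = 0.35·0.7391 / (0.35·0.7391 + 0.8·0.2609) ≈ 0.5535
After an optical inspection='fail': P(defective) = 0.65·0.5535 / (0.65·0.5535 + 0.2·0.4465) ≈ 0.8011
After a stress test='fail': P(defective) = 0.85·0.8011 / (0.85·0.8011 + 0.2·0.1989) ≈ 0.9448
After an optical inspection='fail': P(defective) = 0.65·0.9448 / (0.65·0.9448 + 0.2·0.0552) ≈ 0.9823
After an optical inspection='fail': P(defective) = 0.65·0.9823 / (0.65·0.9823 + 0.2·0.0177) ≈ 0.9945

0.995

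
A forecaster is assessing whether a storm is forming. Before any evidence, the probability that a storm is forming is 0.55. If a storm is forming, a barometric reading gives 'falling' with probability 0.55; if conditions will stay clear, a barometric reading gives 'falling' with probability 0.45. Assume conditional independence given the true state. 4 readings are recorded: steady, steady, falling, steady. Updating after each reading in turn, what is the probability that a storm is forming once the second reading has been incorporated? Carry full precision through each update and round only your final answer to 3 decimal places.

After 'steady': P(storm) = 0.45·0.5500 / (0.45·0.5500 + 0.55·0.4500) ≈ 0.5000
After 'steady': P(storm) = 0.45·0.5000 / (0.45·0.5000 + 0.55·0.5000) ≈ 0.4500

0.450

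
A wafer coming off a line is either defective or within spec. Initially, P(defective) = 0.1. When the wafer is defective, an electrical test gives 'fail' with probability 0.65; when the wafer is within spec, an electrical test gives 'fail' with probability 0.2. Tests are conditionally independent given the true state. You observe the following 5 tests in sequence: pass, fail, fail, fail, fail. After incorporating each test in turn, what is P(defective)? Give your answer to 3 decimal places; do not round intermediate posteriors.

0.844

Each posterior becomes the prior for the next update.
After 'pass': P(defective) = 0.35·0.1000 / (0.35·0.1000 + 0.8·0.9000) ≈ 0.0464
After 'fail': P(defective) = 0.65·0.0464 / (0.65·0.0464 + 0.2·0.9536) ≈ 0.1364
After 'fail': P(defective) = 0.65·0.1364 / (0.65·0.1364 + 0.2·0.8636) ≈ 0.3393
After 'fail': P(defective) = 0.65·0.3393 / (0.65·0.3393 + 0.2·0.6607) ≈ 0.6253
After 'fail': P(defective) = 0.65·0.6253 / (0.65·0.6253 + 0.2·0.3747) ≈ 0.8443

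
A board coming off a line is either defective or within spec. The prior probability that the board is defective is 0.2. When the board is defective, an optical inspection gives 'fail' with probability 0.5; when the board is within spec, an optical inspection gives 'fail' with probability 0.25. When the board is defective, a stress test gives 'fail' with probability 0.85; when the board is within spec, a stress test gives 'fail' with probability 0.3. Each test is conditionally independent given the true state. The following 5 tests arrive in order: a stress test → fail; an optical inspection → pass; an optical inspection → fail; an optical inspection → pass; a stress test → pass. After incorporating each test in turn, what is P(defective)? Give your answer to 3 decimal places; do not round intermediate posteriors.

0.119

Apply Bayes' rule sequentially, carrying P(defective) forward.
After a stress test='fail': P(defective) = 0.85·0.2000 / (0.85·0.2000 + 0.3·0.8000) ≈ 0.4146
After an optical inspection='pass': P(defective) = 0.5·0.4146 / (0.5·0.4146 + 0.75·0.5854) ≈ 0.3208
After an optical inspection='fail': P(defective) = 0.5·0.3208 / (0.5·0.3208 + 0.25·0.6792) ≈ 0.4857
After an optical inspection='pass': P(defective) = 0.5·0.4857 / (0.5·0.4857 + 0.75·0.5143) ≈ 0.3864
After a stress test='pass': P(defective) = 0.15·0.3864 / (0.15·0.3864 + 0.7·0.6136) ≈ 0.1189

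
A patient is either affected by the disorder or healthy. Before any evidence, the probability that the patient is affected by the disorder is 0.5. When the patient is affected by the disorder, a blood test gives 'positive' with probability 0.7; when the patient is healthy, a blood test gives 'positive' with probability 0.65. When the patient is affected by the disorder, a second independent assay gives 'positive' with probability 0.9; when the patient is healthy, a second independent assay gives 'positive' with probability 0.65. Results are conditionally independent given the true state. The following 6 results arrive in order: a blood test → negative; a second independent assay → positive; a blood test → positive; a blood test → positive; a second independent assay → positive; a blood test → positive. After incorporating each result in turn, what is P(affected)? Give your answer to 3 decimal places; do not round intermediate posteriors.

0.672

After a blood test='negative': P(affected) = 0.3·0.5000 / (0.3·0.5000 + 0.35·0.5000) ≈ 0.4615
After a second independent assay='positive': P(affected) = 0.9·0.4615 / (0.9·0.4615 + 0.65·0.5385) ≈ 0.5427
After a blood test='positive': P(affected) = 0.7·0.5427 / (0.7·0.5427 + 0.65·0.4573) ≈ 0.5610
After a blood test='positive': P(affected) = 0.7·0.5610 / (0.7·0.5610 + 0.65·0.4390) ≈ 0.5792
After a second independent assay='positive': P(affected) = 0.9·0.5792 / (0.9·0.5792 + 0.65·0.4208) ≈ 0.6559
After a blood test='positive': P(affected) = 0.7·0.6559 / (0.7·0.6559 + 0.65·0.3441) ≈ 0.6724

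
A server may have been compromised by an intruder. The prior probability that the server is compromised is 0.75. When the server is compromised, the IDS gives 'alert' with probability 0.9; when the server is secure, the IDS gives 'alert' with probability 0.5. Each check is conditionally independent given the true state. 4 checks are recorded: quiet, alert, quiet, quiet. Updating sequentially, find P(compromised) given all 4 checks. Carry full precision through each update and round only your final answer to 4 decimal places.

Apply Bayes' rule sequentially, carrying P(compromised) forward.
After 'quiet': P(compromised) = 0.1·0.7500 / (0.1·0.7500 + 0.5·0.2500) ≈ 0.3750
After 'alert': P(compromised) = 0.9·0.3750 / (0.9·0.3750 + 0.5·0.6250) ≈ 0.5192
After 'quiet': P(compromised) = 0.1·0.5192 / (0.1·0.5192 + 0.5·0.4808) ≈ 0.1776
After 'quiet': P(compromised) = 0.1·0.1776 / (0.1·0.1776 + 0.5·0.8224) ≈ 0.0414

0.0414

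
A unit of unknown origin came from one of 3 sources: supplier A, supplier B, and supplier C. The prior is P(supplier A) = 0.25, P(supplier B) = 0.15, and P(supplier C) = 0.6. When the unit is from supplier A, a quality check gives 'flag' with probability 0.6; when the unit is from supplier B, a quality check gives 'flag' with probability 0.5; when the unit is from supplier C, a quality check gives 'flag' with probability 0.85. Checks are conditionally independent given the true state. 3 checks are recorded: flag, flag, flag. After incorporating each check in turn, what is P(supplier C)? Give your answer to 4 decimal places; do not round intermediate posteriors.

0.8351

After 'flag': normaliser = 0.6·0.2500 + 0.5·0.1500 + 0.85·0.6000; P(supplier A) ≈ 0.2041, P(supplier B) ≈ 0.1020, P(supplier C) ≈ 0.6939
After 'flag': normaliser = 0.6·0.2041 + 0.5·0.1020 + 0.85·0.6939; P(supplier A) ≈ 0.1604, P(supplier B) ≈ 0.0668, P(supplier C) ≈ 0.7727
After 'flag': normaliser = 0.6·0.1604 + 0.5·0.0668 + 0.85·0.7727; P(supplier A) ≈ 0.1224, P(supplier B) ≈ 0.0425, P(supplier C) ≈ 0.8351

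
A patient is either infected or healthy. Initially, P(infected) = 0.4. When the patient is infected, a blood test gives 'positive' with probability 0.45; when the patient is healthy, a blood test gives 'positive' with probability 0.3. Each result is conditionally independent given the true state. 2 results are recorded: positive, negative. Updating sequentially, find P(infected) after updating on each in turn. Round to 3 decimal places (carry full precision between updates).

0.440

After 'positive': P(infected) = 0.45·0.4000 / (0.45·0.4000 + 0.3·0.6000) ≈ 0.5000
After 'negative': P(infected) = 0.55·0.5000 / (0.55·0.5000 + 0.7·0.5000) ≈ 0.4400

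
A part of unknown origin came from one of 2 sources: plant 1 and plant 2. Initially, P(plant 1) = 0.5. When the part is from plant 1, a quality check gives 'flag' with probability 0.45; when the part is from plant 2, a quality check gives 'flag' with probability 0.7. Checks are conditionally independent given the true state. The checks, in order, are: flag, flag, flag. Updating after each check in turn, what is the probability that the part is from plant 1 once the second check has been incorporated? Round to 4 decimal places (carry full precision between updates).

0.2924

After 'flag': P(plant 1) = 0.45·0.5000 / (0.45·0.5000 + 0.7·0.5000) ≈ 0.3913
After 'flag': P(plant 1) = 0.45·0.3913 / (0.45·0.3913 + 0.7·0.6087) ≈ 0.2924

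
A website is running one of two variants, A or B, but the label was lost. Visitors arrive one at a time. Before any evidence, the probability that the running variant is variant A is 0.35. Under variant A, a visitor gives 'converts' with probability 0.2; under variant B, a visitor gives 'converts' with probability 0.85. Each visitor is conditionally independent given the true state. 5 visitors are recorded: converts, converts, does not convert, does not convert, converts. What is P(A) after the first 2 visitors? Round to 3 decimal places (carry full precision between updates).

0.029

Each posterior becomes the prior for the next update.
After 'converts': P(A) = 0.2·0.3500 / (0.2·0.3500 + 0.85·0.6500) ≈ 0.1124
After 'converts': P(A) = 0.2·0.1124 / (0.2·0.1124 + 0.85·0.8876) ≈ 0.0289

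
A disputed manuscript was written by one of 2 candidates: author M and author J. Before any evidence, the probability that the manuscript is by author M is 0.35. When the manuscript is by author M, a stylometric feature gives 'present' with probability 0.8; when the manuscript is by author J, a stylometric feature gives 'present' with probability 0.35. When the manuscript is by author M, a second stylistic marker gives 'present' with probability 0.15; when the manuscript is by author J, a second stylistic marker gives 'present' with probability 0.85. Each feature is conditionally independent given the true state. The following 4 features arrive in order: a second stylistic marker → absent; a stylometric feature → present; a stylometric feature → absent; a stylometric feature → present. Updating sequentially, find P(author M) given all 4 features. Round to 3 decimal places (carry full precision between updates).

After a second stylistic marker='absent': P(author M) = 0.85·0.3500 / (0.85·0.3500 + 0.15·0.6500) ≈ 0.7532
After a stylometric feature='present': P(author M) = 0.8·0.7532 / (0.8·0.7532 + 0.35·0.2468) ≈ 0.8746
After a stylometric feature='absent': P(author M) = 0.2·0.8746 / (0.2·0.8746 + 0.65·0.1254) ≈ 0.6821
After a stylometric feature='present': P(author M) = 0.8·0.6821 / (0.8·0.6821 + 0.35·0.3179) ≈ 0.8307

0.831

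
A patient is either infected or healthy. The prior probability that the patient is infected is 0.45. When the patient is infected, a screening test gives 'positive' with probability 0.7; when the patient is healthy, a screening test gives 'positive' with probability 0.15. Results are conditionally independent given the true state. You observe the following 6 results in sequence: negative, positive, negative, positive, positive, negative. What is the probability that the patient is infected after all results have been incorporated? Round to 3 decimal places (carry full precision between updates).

0.785

After 'negative': P(infected) = 0.3·0.4500 / (0.3·0.4500 + 0.85·0.5500) ≈ 0.2241
After 'positive': P(infected) = 0.7·0.2241 / (0.7·0.2241 + 0.15·0.7759) ≈ 0.5740
After 'negative': P(infected) = 0.3·0.5740 / (0.3·0.5740 + 0.85·0.4260) ≈ 0.3223
After 'positive': P(infected) = 0.7·0.3223 / (0.7·0.3223 + 0.15·0.6777) ≈ 0.6894
After 'positive': P(infected) = 0.7·0.6894 / (0.7·0.6894 + 0.15·0.3106) ≈ 0.9120
After 'negative': P(infected) = 0.3·0.9120 / (0.3·0.9120 + 0.85·0.0880) ≈ 0.7852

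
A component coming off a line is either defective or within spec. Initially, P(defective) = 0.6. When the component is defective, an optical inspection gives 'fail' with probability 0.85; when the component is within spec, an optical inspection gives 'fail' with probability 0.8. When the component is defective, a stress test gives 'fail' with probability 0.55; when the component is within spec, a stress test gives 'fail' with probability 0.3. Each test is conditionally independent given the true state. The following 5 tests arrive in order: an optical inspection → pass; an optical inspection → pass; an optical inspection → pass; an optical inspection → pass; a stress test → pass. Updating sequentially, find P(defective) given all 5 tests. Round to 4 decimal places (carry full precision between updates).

0.2338

After an optical inspection='pass': P(defective) = 0.15·0.6000 / (0.15·0.6000 + 0.2·0.4000) ≈ 0.5294
After an optical inspection='pass': P(defective) = 0.15·0.5294 / (0.15·0.5294 + 0.2·0.4706) ≈ 0.4576
After an optical inspection='pass': P(defective) = 0.15·0.4576 / (0.15·0.4576 + 0.2·0.5424) ≈ 0.3876
After an optical inspection='pass': P(defective) = 0.15·0.3876 / (0.15·0.3876 + 0.2·0.6124) ≈ 0.3219
After a stress test='pass': P(defective) = 0.45·0.3219 / (0.45·0.3219 + 0.7·0.6781) ≈ 0.2338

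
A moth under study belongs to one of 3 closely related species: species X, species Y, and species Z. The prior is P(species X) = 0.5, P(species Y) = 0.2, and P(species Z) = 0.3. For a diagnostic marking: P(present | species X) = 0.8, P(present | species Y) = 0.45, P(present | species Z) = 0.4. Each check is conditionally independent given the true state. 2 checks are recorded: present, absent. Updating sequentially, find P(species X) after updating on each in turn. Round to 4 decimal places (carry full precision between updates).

0.3970

After 'present': normaliser = 0.8·0.5000 + 0.45·0.2000 + 0.4·0.3000; P(species X) ≈ 0.6557, P(species Y) ≈ 0.1475, P(species Z) ≈ 0.1967
After 'absent': normaliser = 0.2·0.6557 + 0.55·0.1475 + 0.6·0.1967; P(species X) ≈ 0.3970, P(species Y) ≈ 0.2457, P(species Z) ≈ 0.3573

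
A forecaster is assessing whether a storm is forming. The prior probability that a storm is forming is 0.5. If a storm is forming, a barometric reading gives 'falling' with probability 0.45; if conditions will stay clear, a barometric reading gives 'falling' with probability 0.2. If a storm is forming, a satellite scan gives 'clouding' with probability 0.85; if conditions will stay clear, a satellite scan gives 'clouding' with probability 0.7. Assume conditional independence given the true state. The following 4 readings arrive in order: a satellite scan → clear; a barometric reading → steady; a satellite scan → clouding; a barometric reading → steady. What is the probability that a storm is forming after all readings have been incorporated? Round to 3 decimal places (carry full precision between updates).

After a satellite scan='clear': P(storm) = 0.15·0.5000 / (0.15·0.5000 + 0.3·0.5000) ≈ 0.3333
After a barometric reading='steady': P(storm) = 0.55·0.3333 / (0.55·0.3333 + 0.8·0.6667) ≈ 0.2558
After a satellite scan='clouding': P(storm) = 0.85·0.2558 / (0.85·0.2558 + 0.7·0.7442) ≈ 0.2945
After a barometric reading='steady': P(storm) = 0.55·0.2945 / (0.55·0.2945 + 0.8·0.7055) ≈ 0.2230

0.223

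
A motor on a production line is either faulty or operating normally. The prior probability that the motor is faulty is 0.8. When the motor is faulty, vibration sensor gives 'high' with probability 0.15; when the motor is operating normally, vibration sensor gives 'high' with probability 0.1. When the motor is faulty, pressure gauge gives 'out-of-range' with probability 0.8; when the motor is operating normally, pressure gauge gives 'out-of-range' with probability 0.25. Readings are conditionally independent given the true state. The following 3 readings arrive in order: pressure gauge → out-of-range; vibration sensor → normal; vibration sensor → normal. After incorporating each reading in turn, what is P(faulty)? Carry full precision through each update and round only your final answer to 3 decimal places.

After pressure gauge='out-of-range': P(faulty) = 0.8·0.8000 / (0.8·0.8000 + 0.25·0.2000) ≈ 0.9275
After vibration sensor='normal': P(faulty) = 0.85·0.9275 / (0.85·0.9275 + 0.9·0.0725) ≈ 0.9236
After vibration sensor='normal': P(faulty) = 0.85·0.9236 / (0.85·0.9236 + 0.9·0.0764) ≈ 0.9195

0.919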